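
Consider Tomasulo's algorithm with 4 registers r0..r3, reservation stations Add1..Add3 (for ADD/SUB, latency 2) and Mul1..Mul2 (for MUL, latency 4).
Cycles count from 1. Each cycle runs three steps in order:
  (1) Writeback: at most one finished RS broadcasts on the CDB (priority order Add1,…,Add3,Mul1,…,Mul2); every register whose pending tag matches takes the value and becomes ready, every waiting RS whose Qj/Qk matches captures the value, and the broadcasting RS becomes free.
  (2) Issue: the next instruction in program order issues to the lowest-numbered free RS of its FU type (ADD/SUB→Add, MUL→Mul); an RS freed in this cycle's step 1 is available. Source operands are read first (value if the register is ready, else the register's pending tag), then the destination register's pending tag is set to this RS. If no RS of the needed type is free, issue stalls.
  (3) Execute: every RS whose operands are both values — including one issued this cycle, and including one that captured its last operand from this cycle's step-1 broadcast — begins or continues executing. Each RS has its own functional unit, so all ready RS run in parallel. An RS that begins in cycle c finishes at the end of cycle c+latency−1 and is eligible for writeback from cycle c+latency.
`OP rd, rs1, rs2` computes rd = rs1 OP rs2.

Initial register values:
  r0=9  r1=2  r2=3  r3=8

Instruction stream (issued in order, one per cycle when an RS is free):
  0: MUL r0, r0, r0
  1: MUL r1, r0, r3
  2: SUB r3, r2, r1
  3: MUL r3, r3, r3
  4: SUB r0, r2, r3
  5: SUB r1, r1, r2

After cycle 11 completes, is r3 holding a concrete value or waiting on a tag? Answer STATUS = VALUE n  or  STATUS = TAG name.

c1: issue MUL r0<-Mul1 | r0:Mul1,r1:2,r2:3,r3:8
c2: issue MUL r1<-Mul2 | r0:Mul1,r1:Mul2,r2:3,r3:8
c3: issue SUB r3<-Add1 | r0:Mul1,r1:Mul2,r2:3,r3:Add1
c4: stall | r0:Mul1,r1:Mul2,r2:3,r3:Add1
c5: CDB Mul1=81; issue MUL r3<-Mul1 | r0:81,r1:Mul2,r2:3,r3:Mul1
c6: issue SUB r0<-Add2 | r0:Add2,r1:Mul2,r2:3,r3:Mul1
c7: issue SUB r1<-Add3 | r0:Add2,r1:Add3,r2:3,r3:Mul1
c8: - | r0:Add2,r1:Add3,r2:3,r3:Mul1
c9: CDB Mul2=648 | r0:Add2,r1:Add3,r2:3,r3:Mul1
c10: - | r0:Add2,r1:Add3,r2:3,r3:Mul1
c11: CDB Add1=-645 | r0:Add2,r1:Add3,r2:3,r3:Mul1

STATUS = TAG Mul1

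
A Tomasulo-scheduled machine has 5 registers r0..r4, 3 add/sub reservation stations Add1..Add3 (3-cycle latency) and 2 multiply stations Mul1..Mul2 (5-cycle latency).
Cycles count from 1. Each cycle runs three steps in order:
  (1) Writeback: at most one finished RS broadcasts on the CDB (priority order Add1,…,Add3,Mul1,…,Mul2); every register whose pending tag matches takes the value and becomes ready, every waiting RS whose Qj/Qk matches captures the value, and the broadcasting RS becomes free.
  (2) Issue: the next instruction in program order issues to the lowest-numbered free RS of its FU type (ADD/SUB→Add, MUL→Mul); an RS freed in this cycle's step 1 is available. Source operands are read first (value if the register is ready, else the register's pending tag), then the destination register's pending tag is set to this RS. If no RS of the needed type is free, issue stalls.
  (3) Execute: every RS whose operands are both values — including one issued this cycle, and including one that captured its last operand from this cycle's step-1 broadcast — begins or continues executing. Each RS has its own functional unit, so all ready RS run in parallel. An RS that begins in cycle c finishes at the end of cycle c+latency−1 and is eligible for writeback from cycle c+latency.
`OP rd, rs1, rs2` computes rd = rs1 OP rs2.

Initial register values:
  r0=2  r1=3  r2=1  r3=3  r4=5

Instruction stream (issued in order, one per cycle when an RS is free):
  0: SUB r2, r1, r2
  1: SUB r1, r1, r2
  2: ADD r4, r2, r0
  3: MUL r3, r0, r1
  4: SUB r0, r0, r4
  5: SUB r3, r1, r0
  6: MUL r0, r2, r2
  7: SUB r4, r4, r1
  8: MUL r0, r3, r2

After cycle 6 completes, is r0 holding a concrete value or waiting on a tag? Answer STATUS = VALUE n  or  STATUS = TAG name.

STATUS = TAG Add1

c1: issue SUB r2<-Add1 | r0:2,r1:3,r2:Add1,r3:3,r4:5
c2: issue SUB r1<-Add2 | r0:2,r1:Add2,r2:Add1,r3:3,r4:5
c3: issue ADD r4<-Add3 | r0:2,r1:Add2,r2:Add1,r3:3,r4:Add3
c4: CDB Add1=2; issue MUL r3<-Mul1 | r0:2,r1:Add2,r2:2,r3:Mul1,r4:Add3
c5: issue SUB r0<-Add1 | r0:Add1,r1:Add2,r2:2,r3:Mul1,r4:Add3
c6: stall | r0:Add1,r1:Add2,r2:2,r3:Mul1,r4:Add3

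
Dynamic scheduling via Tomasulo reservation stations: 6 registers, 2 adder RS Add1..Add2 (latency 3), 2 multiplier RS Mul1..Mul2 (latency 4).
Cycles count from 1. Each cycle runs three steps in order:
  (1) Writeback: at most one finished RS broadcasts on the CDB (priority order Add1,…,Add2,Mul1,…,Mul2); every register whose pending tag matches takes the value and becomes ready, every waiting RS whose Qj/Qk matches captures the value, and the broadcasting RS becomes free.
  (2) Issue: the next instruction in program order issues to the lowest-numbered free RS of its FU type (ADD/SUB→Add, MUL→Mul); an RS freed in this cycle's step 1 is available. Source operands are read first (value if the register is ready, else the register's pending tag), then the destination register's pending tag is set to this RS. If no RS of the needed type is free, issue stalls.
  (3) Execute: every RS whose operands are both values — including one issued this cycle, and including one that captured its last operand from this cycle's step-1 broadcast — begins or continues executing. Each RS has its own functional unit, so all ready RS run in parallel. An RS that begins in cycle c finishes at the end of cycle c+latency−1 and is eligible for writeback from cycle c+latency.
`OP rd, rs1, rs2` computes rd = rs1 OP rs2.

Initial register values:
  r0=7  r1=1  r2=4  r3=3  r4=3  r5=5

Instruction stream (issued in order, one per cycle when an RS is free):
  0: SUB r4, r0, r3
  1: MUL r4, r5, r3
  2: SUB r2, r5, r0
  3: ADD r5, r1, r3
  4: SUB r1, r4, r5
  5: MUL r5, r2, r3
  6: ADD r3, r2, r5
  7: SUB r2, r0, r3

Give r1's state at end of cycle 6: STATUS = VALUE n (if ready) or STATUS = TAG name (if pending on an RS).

cycle 1: issue SUB r4<-Add1 // r0:7,r1:1,r2:4,r3:3,r4:Add1,r5:5
cycle 2: issue MUL r4<-Mul1 // r0:7,r1:1,r2:4,r3:3,r4:Mul1,r5:5
cycle 3: issue SUB r2<-Add2 // r0:7,r1:1,r2:Add2,r3:3,r4:Mul1,r5:5
cycle 4: CDB Add1=4; issue ADD r5<-Add1 // r0:7,r1:1,r2:Add2,r3:3,r4:Mul1,r5:Add1
cycle 5: stall // r0:7,r1:1,r2:Add2,r3:3,r4:Mul1,r5:Add1
cycle 6: CDB Add2=-2; issue SUB r1<-Add2 // r0:7,r1:Add2,r2:-2,r3:3,r4:Mul1,r5:Add1

STATUS = TAG Add2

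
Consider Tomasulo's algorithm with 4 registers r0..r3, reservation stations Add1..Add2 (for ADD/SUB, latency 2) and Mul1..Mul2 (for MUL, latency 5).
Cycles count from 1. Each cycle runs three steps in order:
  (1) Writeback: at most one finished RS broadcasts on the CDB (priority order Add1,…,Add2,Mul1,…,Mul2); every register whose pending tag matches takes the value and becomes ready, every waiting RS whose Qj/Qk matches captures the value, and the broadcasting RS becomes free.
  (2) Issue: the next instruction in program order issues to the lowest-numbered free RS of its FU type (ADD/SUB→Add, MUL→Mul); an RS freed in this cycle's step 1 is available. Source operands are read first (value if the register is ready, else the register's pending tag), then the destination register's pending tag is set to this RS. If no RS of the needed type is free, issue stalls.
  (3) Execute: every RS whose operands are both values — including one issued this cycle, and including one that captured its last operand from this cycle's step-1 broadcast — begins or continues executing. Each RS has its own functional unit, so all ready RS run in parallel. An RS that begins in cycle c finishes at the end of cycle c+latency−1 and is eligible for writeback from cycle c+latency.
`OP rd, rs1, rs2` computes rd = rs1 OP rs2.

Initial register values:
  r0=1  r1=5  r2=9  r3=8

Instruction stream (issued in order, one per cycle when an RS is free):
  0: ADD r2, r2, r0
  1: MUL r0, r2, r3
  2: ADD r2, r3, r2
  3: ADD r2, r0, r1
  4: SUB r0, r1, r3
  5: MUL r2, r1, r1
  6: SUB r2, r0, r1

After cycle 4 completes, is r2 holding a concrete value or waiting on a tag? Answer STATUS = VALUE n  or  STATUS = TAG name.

STATUS = TAG Add2

cycle 1: issue ADD r2<-Add1 // r0:1,r1:5,r2:Add1,r3:8
cycle 2: issue MUL r0<-Mul1 // r0:Mul1,r1:5,r2:Add1,r3:8
cycle 3: CDB Add1=10; issue ADD r2<-Add1 // r0:Mul1,r1:5,r2:Add1,r3:8
cycle 4: issue ADD r2<-Add2 // r0:Mul1,r1:5,r2:Add2,r3:8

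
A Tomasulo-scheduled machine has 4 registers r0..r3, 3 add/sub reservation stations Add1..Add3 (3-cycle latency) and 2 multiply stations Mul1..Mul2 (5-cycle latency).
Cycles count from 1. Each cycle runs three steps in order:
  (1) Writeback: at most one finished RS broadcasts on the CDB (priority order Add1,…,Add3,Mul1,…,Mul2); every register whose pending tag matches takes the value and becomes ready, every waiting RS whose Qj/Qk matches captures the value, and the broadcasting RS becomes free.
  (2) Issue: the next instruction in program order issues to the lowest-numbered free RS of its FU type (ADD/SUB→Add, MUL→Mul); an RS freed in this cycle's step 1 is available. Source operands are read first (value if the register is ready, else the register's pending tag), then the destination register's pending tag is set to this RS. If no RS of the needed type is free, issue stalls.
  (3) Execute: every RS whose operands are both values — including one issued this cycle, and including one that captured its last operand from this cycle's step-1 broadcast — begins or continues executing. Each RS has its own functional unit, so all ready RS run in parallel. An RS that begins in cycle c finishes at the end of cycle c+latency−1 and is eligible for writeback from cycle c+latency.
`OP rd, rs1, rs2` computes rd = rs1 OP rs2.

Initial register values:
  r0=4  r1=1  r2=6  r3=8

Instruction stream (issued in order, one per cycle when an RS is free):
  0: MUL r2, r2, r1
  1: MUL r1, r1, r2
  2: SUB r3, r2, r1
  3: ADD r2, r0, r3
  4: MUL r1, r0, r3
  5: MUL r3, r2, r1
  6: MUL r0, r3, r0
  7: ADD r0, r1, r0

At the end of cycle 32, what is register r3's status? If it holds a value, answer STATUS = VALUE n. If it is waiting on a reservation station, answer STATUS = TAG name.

  c1: issue MUL r2<-Mul1  regs: r0:4,r1:1,r2:Mul1,r3:8
  c2: issue MUL r1<-Mul2  regs: r0:4,r1:Mul2,r2:Mul1,r3:8
  c3: issue SUB r3<-Add1  regs: r0:4,r1:Mul2,r2:Mul1,r3:Add1
  c4: issue ADD r2<-Add2  regs: r0:4,r1:Mul2,r2:Add2,r3:Add1
  c5: stall  regs: r0:4,r1:Mul2,r2:Add2,r3:Add1
  c6: CDB Mul1=6; issue MUL r1<-Mul1  regs: r0:4,r1:Mul1,r2:Add2,r3:Add1
  c7: stall  regs: r0:4,r1:Mul1,r2:Add2,r3:Add1
  c8: stall  regs: r0:4,r1:Mul1,r2:Add2,r3:Add1
  c9: stall  regs: r0:4,r1:Mul1,r2:Add2,r3:Add1
  c10: stall  regs: r0:4,r1:Mul1,r2:Add2,r3:Add1
  c11: CDB Mul2=6; issue MUL r3<-Mul2  regs: r0:4,r1:Mul1,r2:Add2,r3:Mul2
  c12: stall  regs: r0:4,r1:Mul1,r2:Add2,r3:Mul2
  c13: stall  regs: r0:4,r1:Mul1,r2:Add2,r3:Mul2
  c14: CDB Add1=0; stall  regs: r0:4,r1:Mul1,r2:Add2,r3:Mul2
  c15: stall  regs: r0:4,r1:Mul1,r2:Add2,r3:Mul2
  c16: stall  regs: r0:4,r1:Mul1,r2:Add2,r3:Mul2
  c17: CDB Add2=4; stall  regs: r0:4,r1:Mul1,r2:4,r3:Mul2
  c18: stall  regs: r0:4,r1:Mul1,r2:4,r3:Mul2
  c19: CDB Mul1=0; issue MUL r0<-Mul1  regs: r0:Mul1,r1:0,r2:4,r3:Mul2
  c20: issue ADD r0<-Add1  regs: r0:Add1,r1:0,r2:4,r3:Mul2
  c21: -  regs: r0:Add1,r1:0,r2:4,r3:Mul2
  c22: -  regs: r0:Add1,r1:0,r2:4,r3:Mul2
  c23: -  regs: r0:Add1,r1:0,r2:4,r3:Mul2
  c24: CDB Mul2=0  regs: r0:Add1,r1:0,r2:4,r3:0
  c25: -  regs: r0:Add1,r1:0,r2:4,r3:0
  c26: -  regs: r0:Add1,r1:0,r2:4,r3:0
  c27: -  regs: r0:Add1,r1:0,r2:4,r3:0
  c28: -  regs: r0:Add1,r1:0,r2:4,r3:0
  c29: CDB Mul1=0  regs: r0:Add1,r1:0,r2:4,r3:0
  c30: -  regs: r0:Add1,r1:0,r2:4,r3:0
  c31: -  regs: r0:Add1,r1:0,r2:4,r3:0
  c32: CDB Add1=0  regs: r0:0,r1:0,r2:4,r3:0

STATUS = VALUE 0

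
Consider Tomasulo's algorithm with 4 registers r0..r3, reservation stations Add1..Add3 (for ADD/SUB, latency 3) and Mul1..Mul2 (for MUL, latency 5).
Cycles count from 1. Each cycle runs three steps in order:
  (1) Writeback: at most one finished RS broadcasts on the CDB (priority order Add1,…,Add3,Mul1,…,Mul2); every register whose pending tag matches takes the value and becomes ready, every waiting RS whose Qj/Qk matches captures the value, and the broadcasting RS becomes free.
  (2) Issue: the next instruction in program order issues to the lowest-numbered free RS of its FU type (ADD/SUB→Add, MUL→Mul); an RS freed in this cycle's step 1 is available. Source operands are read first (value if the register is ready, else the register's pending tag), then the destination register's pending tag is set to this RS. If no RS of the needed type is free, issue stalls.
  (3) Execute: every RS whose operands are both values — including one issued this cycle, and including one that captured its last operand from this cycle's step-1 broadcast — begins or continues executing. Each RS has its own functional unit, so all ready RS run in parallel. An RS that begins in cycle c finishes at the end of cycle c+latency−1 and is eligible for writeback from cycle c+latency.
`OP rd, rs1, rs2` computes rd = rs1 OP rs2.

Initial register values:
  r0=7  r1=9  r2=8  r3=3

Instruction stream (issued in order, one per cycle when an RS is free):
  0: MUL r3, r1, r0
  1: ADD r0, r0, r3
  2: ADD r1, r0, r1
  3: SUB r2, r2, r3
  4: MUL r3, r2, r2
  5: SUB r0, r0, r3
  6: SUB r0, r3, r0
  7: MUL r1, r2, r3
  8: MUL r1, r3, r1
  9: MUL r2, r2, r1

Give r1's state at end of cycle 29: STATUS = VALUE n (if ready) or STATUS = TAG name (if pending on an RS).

STATUS = VALUE -503284375

  c1: issue MUL r3<-Mul1  regs: r0:7,r1:9,r2:8,r3:Mul1
  c2: issue ADD r0<-Add1  regs: r0:Add1,r1:9,r2:8,r3:Mul1
  c3: issue ADD r1<-Add2  regs: r0:Add1,r1:Add2,r2:8,r3:Mul1
  c4: issue SUB r2<-Add3  regs: r0:Add1,r1:Add2,r2:Add3,r3:Mul1
  c5: issue MUL r3<-Mul2  regs: r0:Add1,r1:Add2,r2:Add3,r3:Mul2
  c6: CDB Mul1=63; stall  regs: r0:Add1,r1:Add2,r2:Add3,r3:Mul2
  c7: stall  regs: r0:Add1,r1:Add2,r2:Add3,r3:Mul2
  c8: stall  regs: r0:Add1,r1:Add2,r2:Add3,r3:Mul2
  c9: CDB Add1=70; issue SUB r0<-Add1  regs: r0:Add1,r1:Add2,r2:Add3,r3:Mul2
  c10: CDB Add3=-55; issue SUB r0<-Add3  regs: r0:Add3,r1:Add2,r2:-55,r3:Mul2
  c11: issue MUL r1<-Mul1  regs: r0:Add3,r1:Mul1,r2:-55,r3:Mul2
  c12: CDB Add2=79; stall  regs: r0:Add3,r1:Mul1,r2:-55,r3:Mul2
  c13: stall  regs: r0:Add3,r1:Mul1,r2:-55,r3:Mul2
  c14: stall  regs: r0:Add3,r1:Mul1,r2:-55,r3:Mul2
  c15: CDB Mul2=3025; issue MUL r1<-Mul2  regs: r0:Add3,r1:Mul2,r2:-55,r3:3025
  c16: stall  regs: r0:Add3,r1:Mul2,r2:-55,r3:3025
  c17: stall  regs: r0:Add3,r1:Mul2,r2:-55,r3:3025
  c18: CDB Add1=-2955; stall  regs: r0:Add3,r1:Mul2,r2:-55,r3:3025
  c19: stall  regs: r0:Add3,r1:Mul2,r2:-55,r3:3025
  c20: CDB Mul1=-166375; issue MUL r2<-Mul1  regs: r0:Add3,r1:Mul2,r2:Mul1,r3:3025
  c21: CDB Add3=5980  regs: r0:5980,r1:Mul2,r2:Mul1,r3:3025
  c22: -  regs: r0:5980,r1:Mul2,r2:Mul1,r3:3025
  c23: -  regs: r0:5980,r1:Mul2,r2:Mul1,r3:3025
  c24: -  regs: r0:5980,r1:Mul2,r2:Mul1,r3:3025
  c25: CDB Mul2=-503284375  regs: r0:5980,r1:-503284375,r2:Mul1,r3:3025
  c26: -  regs: r0:5980,r1:-503284375,r2:Mul1,r3:3025
  c27: -  regs: r0:5980,r1:-503284375,r2:Mul1,r3:3025
  c28: -  regs: r0:5980,r1:-503284375,r2:Mul1,r3:3025
  c29: -  regs: r0:5980,r1:-503284375,r2:Mul1,r3:3025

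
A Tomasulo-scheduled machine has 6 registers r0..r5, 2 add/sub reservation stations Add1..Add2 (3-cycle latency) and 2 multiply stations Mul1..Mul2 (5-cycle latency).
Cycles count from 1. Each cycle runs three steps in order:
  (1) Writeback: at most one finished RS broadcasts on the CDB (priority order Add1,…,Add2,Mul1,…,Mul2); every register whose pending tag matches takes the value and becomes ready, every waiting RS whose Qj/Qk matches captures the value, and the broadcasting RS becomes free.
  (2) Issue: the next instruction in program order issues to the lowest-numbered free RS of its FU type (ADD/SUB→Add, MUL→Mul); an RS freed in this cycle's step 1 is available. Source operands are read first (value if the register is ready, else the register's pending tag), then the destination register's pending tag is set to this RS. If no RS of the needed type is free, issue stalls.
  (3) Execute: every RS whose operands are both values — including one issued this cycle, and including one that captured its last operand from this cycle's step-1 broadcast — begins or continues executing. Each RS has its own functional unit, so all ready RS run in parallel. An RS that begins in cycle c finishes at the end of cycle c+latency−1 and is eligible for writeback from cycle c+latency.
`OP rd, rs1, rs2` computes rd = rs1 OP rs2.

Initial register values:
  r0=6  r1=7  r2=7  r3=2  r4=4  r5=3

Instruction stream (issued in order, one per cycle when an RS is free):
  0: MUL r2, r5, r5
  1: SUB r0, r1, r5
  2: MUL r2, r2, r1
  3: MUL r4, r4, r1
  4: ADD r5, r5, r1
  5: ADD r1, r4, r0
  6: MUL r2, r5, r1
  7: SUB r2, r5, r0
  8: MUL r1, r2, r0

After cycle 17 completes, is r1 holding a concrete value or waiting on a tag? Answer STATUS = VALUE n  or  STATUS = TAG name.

STATUS = TAG Mul2

cycle 1: issue MUL r2<-Mul1 // r0:6,r1:7,r2:Mul1,r3:2,r4:4,r5:3
cycle 2: issue SUB r0<-Add1 // r0:Add1,r1:7,r2:Mul1,r3:2,r4:4,r5:3
cycle 3: issue MUL r2<-Mul2 // r0:Add1,r1:7,r2:Mul2,r3:2,r4:4,r5:3
cycle 4: stall // r0:Add1,r1:7,r2:Mul2,r3:2,r4:4,r5:3
cycle 5: CDB Add1=4; stall // r0:4,r1:7,r2:Mul2,r3:2,r4:4,r5:3
cycle 6: CDB Mul1=9; issue MUL r4<-Mul1 // r0:4,r1:7,r2:Mul2,r3:2,r4:Mul1,r5:3
cycle 7: issue ADD r5<-Add1 // r0:4,r1:7,r2:Mul2,r3:2,r4:Mul1,r5:Add1
cycle 8: issue ADD r1<-Add2 // r0:4,r1:Add2,r2:Mul2,r3:2,r4:Mul1,r5:Add1
cycle 9: stall // r0:4,r1:Add2,r2:Mul2,r3:2,r4:Mul1,r5:Add1
cycle 10: CDB Add1=10; stall // r0:4,r1:Add2,r2:Mul2,r3:2,r4:Mul1,r5:10
cycle 11: CDB Mul1=28; issue MUL r2<-Mul1 // r0:4,r1:Add2,r2:Mul1,r3:2,r4:28,r5:10
cycle 12: CDB Mul2=63; issue SUB r2<-Add1 // r0:4,r1:Add2,r2:Add1,r3:2,r4:28,r5:10
cycle 13: issue MUL r1<-Mul2 // r0:4,r1:Mul2,r2:Add1,r3:2,r4:28,r5:10
cycle 14: CDB Add2=32 // r0:4,r1:Mul2,r2:Add1,r3:2,r4:28,r5:10
cycle 15: CDB Add1=6 // r0:4,r1:Mul2,r2:6,r3:2,r4:28,r5:10
cycle 16: - // r0:4,r1:Mul2,r2:6,r3:2,r4:28,r5:10
cycle 17: - // r0:4,r1:Mul2,r2:6,r3:2,r4:28,r5:10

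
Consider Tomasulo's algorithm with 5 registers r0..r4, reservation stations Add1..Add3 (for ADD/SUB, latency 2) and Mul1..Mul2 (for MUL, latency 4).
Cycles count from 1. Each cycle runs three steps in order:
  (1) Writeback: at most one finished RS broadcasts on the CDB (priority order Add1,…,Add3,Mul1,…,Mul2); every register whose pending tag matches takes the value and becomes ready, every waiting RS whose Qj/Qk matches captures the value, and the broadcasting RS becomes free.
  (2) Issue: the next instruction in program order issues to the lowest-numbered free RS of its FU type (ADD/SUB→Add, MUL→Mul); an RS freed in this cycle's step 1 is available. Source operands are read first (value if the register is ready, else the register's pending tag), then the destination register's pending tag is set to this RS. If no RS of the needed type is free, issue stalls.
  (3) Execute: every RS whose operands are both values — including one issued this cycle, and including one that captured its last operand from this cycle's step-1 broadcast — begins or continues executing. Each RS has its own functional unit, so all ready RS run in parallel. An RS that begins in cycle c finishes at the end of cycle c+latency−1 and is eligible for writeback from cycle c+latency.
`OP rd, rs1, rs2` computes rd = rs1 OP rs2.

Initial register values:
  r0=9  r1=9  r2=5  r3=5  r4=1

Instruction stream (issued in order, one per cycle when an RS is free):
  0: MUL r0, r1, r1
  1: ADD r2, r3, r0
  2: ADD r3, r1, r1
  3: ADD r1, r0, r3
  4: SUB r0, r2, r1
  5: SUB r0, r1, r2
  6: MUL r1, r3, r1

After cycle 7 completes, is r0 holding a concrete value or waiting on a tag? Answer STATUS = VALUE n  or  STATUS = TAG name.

cycle 1: issue MUL r0<-Mul1 // r0:Mul1,r1:9,r2:5,r3:5,r4:1
cycle 2: issue ADD r2<-Add1 // r0:Mul1,r1:9,r2:Add1,r3:5,r4:1
cycle 3: issue ADD r3<-Add2 // r0:Mul1,r1:9,r2:Add1,r3:Add2,r4:1
cycle 4: issue ADD r1<-Add3 // r0:Mul1,r1:Add3,r2:Add1,r3:Add2,r4:1
cycle 5: CDB Add2=18; issue SUB r0<-Add2 // r0:Add2,r1:Add3,r2:Add1,r3:18,r4:1
cycle 6: CDB Mul1=81; stall // r0:Add2,r1:Add3,r2:Add1,r3:18,r4:1
cycle 7: stall // r0:Add2,r1:Add3,r2:Add1,r3:18,r4:1

STATUS = TAG Add2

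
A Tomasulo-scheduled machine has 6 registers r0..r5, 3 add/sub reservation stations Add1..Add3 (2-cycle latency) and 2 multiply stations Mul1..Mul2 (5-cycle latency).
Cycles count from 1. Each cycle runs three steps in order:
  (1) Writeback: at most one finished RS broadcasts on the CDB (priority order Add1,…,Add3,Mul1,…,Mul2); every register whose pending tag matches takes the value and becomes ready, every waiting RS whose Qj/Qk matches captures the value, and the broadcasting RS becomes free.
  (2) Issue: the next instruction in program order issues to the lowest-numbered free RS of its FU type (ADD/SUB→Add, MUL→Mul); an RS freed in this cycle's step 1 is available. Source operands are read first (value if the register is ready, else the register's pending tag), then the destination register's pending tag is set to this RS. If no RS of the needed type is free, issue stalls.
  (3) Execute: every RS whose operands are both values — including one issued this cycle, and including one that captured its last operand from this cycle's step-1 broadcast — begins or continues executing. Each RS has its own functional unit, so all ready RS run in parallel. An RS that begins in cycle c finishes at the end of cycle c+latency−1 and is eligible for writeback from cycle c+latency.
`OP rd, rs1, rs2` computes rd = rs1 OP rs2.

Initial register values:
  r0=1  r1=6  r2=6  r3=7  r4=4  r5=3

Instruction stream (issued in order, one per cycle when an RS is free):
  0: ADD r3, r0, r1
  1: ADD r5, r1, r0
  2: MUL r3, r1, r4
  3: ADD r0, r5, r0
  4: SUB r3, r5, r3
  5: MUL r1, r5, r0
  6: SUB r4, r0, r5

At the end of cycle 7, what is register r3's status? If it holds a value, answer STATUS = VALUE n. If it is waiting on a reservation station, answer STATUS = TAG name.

  c1: issue ADD r3<-Add1  regs: r0:1,r1:6,r2:6,r3:Add1,r4:4,r5:3
  c2: issue ADD r5<-Add2  regs: r0:1,r1:6,r2:6,r3:Add1,r4:4,r5:Add2
  c3: CDB Add1=7; issue MUL r3<-Mul1  regs: r0:1,r1:6,r2:6,r3:Mul1,r4:4,r5:Add2
  c4: CDB Add2=7; issue ADD r0<-Add1  regs: r0:Add1,r1:6,r2:6,r3:Mul1,r4:4,r5:7
  c5: issue SUB r3<-Add2  regs: r0:Add1,r1:6,r2:6,r3:Add2,r4:4,r5:7
  c6: CDB Add1=8; issue MUL r1<-Mul2  regs: r0:8,r1:Mul2,r2:6,r3:Add2,r4:4,r5:7
  c7: issue SUB r4<-Add1  regs: r0:8,r1:Mul2,r2:6,r3:Add2,r4:Add1,r5:7

STATUS = TAG Add2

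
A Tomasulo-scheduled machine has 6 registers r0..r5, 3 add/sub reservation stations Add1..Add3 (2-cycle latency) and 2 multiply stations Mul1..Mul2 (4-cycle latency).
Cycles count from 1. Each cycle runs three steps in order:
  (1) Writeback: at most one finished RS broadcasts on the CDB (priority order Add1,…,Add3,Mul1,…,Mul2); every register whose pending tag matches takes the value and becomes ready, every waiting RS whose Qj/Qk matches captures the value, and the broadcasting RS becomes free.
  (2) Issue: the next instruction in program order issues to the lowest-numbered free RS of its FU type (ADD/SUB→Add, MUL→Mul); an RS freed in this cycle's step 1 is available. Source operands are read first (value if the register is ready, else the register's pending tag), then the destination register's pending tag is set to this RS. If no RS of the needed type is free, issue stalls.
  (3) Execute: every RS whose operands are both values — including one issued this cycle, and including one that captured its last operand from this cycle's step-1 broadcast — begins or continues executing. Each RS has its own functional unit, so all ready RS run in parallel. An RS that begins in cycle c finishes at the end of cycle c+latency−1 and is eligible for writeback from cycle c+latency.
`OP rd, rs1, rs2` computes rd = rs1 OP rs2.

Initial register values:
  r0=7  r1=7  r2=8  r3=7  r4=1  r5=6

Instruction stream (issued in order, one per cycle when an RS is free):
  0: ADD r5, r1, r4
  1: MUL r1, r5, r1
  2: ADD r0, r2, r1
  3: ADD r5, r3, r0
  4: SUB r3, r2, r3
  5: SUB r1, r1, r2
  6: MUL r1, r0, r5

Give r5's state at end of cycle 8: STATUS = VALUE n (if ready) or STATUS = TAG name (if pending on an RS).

STATUS = TAG Add2

c1: issue ADD r5<-Add1 | r0:7,r1:7,r2:8,r3:7,r4:1,r5:Add1
c2: issue MUL r1<-Mul1 | r0:7,r1:Mul1,r2:8,r3:7,r4:1,r5:Add1
c3: CDB Add1=8; issue ADD r0<-Add1 | r0:Add1,r1:Mul1,r2:8,r3:7,r4:1,r5:8
c4: issue ADD r5<-Add2 | r0:Add1,r1:Mul1,r2:8,r3:7,r4:1,r5:Add2
c5: issue SUB r3<-Add3 | r0:Add1,r1:Mul1,r2:8,r3:Add3,r4:1,r5:Add2
c6: stall | r0:Add1,r1:Mul1,r2:8,r3:Add3,r4:1,r5:Add2
c7: CDB Add3=1; issue SUB r1<-Add3 | r0:Add1,r1:Add3,r2:8,r3:1,r4:1,r5:Add2
c8: CDB Mul1=56; issue MUL r1<-Mul1 | r0:Add1,r1:Mul1,r2:8,r3:1,r4:1,r5:Add2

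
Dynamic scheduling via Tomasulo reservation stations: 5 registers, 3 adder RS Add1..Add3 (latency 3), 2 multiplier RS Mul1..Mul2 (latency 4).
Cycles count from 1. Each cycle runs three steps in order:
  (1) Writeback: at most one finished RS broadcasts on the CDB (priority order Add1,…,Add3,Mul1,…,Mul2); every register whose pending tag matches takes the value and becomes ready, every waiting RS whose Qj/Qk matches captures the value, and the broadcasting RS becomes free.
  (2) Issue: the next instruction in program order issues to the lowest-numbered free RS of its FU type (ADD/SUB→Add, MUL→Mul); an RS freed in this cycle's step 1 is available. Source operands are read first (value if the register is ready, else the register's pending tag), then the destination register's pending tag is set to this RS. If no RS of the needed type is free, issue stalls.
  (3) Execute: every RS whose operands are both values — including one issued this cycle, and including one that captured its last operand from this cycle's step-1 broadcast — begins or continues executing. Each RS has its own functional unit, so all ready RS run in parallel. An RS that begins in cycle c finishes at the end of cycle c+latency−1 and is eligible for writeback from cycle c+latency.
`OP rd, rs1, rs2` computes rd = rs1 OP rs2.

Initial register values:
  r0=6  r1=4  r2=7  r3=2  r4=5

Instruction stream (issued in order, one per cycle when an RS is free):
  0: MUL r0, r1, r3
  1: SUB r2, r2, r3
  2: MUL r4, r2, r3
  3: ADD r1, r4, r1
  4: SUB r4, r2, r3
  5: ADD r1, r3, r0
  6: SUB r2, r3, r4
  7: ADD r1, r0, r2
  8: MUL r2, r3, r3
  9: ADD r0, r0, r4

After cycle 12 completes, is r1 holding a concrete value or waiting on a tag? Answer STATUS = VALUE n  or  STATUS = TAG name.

c1: issue MUL r0<-Mul1 | r0:Mul1,r1:4,r2:7,r3:2,r4:5
c2: issue SUB r2<-Add1 | r0:Mul1,r1:4,r2:Add1,r3:2,r4:5
c3: issue MUL r4<-Mul2 | r0:Mul1,r1:4,r2:Add1,r3:2,r4:Mul2
c4: issue ADD r1<-Add2 | r0:Mul1,r1:Add2,r2:Add1,r3:2,r4:Mul2
c5: CDB Add1=5; issue SUB r4<-Add1 | r0:Mul1,r1:Add2,r2:5,r3:2,r4:Add1
c6: CDB Mul1=8; issue ADD r1<-Add3 | r0:8,r1:Add3,r2:5,r3:2,r4:Add1
c7: stall | r0:8,r1:Add3,r2:5,r3:2,r4:Add1
c8: CDB Add1=3; issue SUB r2<-Add1 | r0:8,r1:Add3,r2:Add1,r3:2,r4:3
c9: CDB Add3=10; issue ADD r1<-Add3 | r0:8,r1:Add3,r2:Add1,r3:2,r4:3
c10: CDB Mul2=10; issue MUL r2<-Mul1 | r0:8,r1:Add3,r2:Mul1,r3:2,r4:3
c11: CDB Add1=-1; issue ADD r0<-Add1 | r0:Add1,r1:Add3,r2:Mul1,r3:2,r4:3
c12: - | r0:Add1,r1:Add3,r2:Mul1,r3:2,r4:3

STATUS = TAG Add3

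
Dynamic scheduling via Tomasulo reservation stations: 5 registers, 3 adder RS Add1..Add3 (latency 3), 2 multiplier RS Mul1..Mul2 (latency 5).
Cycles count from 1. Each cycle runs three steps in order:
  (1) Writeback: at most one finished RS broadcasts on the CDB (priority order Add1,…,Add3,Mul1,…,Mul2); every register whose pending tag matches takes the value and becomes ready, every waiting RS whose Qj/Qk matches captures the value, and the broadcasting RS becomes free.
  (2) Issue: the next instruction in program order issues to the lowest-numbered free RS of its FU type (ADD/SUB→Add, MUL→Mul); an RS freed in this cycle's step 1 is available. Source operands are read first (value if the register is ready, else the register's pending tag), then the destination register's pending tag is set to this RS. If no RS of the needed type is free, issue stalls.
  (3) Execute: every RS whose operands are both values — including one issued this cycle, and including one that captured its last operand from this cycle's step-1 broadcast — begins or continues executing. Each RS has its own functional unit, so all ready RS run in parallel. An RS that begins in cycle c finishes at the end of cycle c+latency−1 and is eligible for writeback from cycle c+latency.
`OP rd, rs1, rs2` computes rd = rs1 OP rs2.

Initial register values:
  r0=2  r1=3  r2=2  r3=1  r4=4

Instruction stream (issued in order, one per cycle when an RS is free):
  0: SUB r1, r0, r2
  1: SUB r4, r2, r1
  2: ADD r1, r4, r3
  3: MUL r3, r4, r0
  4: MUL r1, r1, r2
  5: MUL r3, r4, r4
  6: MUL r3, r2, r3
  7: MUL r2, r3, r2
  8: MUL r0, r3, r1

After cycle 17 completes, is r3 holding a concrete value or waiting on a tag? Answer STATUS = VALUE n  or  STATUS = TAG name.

STATUS = TAG Mul2

  c1: issue SUB r1<-Add1  regs: r0:2,r1:Add1,r2:2,r3:1,r4:4
  c2: issue SUB r4<-Add2  regs: r0:2,r1:Add1,r2:2,r3:1,r4:Add2
  c3: issue ADD r1<-Add3  regs: r0:2,r1:Add3,r2:2,r3:1,r4:Add2
  c4: CDB Add1=0; issue MUL r3<-Mul1  regs: r0:2,r1:Add3,r2:2,r3:Mul1,r4:Add2
  c5: issue MUL r1<-Mul2  regs: r0:2,r1:Mul2,r2:2,r3:Mul1,r4:Add2
  c6: stall  regs: r0:2,r1:Mul2,r2:2,r3:Mul1,r4:Add2
  c7: CDB Add2=2; stall  regs: r0:2,r1:Mul2,r2:2,r3:Mul1,r4:2
  c8: stall  regs: r0:2,r1:Mul2,r2:2,r3:Mul1,r4:2
  c9: stall  regs: r0:2,r1:Mul2,r2:2,r3:Mul1,r4:2
  c10: CDB Add3=3; stall  regs: r0:2,r1:Mul2,r2:2,r3:Mul1,r4:2
  c11: stall  regs: r0:2,r1:Mul2,r2:2,r3:Mul1,r4:2
  c12: CDB Mul1=4; issue MUL r3<-Mul1  regs: r0:2,r1:Mul2,r2:2,r3:Mul1,r4:2
  c13: stall  regs: r0:2,r1:Mul2,r2:2,r3:Mul1,r4:2
  c14: stall  regs: r0:2,r1:Mul2,r2:2,r3:Mul1,r4:2
  c15: CDB Mul2=6; issue MUL r3<-Mul2  regs: r0:2,r1:6,r2:2,r3:Mul2,r4:2
  c16: stall  regs: r0:2,r1:6,r2:2,r3:Mul2,r4:2
  c17: CDB Mul1=4; issue MUL r2<-Mul1  regs: r0:2,r1:6,r2:Mul1,r3:Mul2,r4:2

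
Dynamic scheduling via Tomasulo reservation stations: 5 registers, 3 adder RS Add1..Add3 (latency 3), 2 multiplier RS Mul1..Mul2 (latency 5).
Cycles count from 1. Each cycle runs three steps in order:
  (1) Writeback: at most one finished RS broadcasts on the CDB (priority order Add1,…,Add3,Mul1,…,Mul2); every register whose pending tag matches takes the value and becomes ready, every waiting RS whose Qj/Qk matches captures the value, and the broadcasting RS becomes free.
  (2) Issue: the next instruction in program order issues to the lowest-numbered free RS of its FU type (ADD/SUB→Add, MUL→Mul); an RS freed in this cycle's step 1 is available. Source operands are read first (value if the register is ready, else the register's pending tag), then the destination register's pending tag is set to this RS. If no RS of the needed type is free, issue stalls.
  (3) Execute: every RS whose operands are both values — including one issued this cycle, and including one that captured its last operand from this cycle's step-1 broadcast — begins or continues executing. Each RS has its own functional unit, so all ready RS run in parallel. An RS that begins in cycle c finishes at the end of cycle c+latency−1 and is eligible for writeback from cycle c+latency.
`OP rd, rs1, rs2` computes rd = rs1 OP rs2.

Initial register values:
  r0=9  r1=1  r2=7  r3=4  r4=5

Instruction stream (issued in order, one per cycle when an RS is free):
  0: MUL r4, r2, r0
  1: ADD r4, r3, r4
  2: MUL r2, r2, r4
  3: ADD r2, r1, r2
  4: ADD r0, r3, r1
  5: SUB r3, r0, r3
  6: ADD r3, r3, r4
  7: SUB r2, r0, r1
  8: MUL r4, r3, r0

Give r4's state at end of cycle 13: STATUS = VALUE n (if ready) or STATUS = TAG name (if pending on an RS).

STATUS = TAG Mul1

cycle 1: issue MUL r4<-Mul1 // r0:9,r1:1,r2:7,r3:4,r4:Mul1
cycle 2: issue ADD r4<-Add1 // r0:9,r1:1,r2:7,r3:4,r4:Add1
cycle 3: issue MUL r2<-Mul2 // r0:9,r1:1,r2:Mul2,r3:4,r4:Add1
cycle 4: issue ADD r2<-Add2 // r0:9,r1:1,r2:Add2,r3:4,r4:Add1
cycle 5: issue ADD r0<-Add3 // r0:Add3,r1:1,r2:Add2,r3:4,r4:Add1
cycle 6: CDB Mul1=63; stall // r0:Add3,r1:1,r2:Add2,r3:4,r4:Add1
cycle 7: stall // r0:Add3,r1:1,r2:Add2,r3:4,r4:Add1
cycle 8: CDB Add3=5; issue SUB r3<-Add3 // r0:5,r1:1,r2:Add2,r3:Add3,r4:Add1
cycle 9: CDB Add1=67; issue ADD r3<-Add1 // r0:5,r1:1,r2:Add2,r3:Add1,r4:67
cycle 10: stall // r0:5,r1:1,r2:Add2,r3:Add1,r4:67
cycle 11: CDB Add3=1; issue SUB r2<-Add3 // r0:5,r1:1,r2:Add3,r3:Add1,r4:67
cycle 12: issue MUL r4<-Mul1 // r0:5,r1:1,r2:Add3,r3:Add1,r4:Mul1
cycle 13: - // r0:5,r1:1,r2:Add3,r3:Add1,r4:Mul1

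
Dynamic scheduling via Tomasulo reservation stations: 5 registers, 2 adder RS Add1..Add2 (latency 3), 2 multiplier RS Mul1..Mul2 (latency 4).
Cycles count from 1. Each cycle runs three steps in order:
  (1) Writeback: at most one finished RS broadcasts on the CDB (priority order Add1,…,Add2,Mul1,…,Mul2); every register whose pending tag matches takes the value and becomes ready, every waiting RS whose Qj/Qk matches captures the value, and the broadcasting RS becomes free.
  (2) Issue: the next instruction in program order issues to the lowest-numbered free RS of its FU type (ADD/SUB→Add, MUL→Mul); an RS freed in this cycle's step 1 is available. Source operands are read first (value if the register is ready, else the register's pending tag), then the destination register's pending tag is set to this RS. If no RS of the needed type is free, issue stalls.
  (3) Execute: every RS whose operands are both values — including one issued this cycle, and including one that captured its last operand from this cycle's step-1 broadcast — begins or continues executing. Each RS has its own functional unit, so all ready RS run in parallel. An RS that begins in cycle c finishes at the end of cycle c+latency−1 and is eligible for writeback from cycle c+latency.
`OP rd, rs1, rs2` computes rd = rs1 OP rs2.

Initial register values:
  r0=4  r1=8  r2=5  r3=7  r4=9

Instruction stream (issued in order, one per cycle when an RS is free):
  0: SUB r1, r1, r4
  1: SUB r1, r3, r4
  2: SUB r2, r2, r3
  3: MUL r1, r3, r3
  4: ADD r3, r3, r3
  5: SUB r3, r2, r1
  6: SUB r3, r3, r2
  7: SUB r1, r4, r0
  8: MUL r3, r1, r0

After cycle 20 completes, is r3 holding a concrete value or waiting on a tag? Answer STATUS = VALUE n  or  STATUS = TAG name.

  c1: issue SUB r1<-Add1  regs: r0:4,r1:Add1,r2:5,r3:7,r4:9
  c2: issue SUB r1<-Add2  regs: r0:4,r1:Add2,r2:5,r3:7,r4:9
  c3: stall  regs: r0:4,r1:Add2,r2:5,r3:7,r4:9
  c4: CDB Add1=-1; issue SUB r2<-Add1  regs: r0:4,r1:Add2,r2:Add1,r3:7,r4:9
  c5: CDB Add2=-2; issue MUL r1<-Mul1  regs: r0:4,r1:Mul1,r2:Add1,r3:7,r4:9
  c6: issue ADD r3<-Add2  regs: r0:4,r1:Mul1,r2:Add1,r3:Add2,r4:9
  c7: CDB Add1=-2; issue SUB r3<-Add1  regs: r0:4,r1:Mul1,r2:-2,r3:Add1,r4:9
  c8: stall  regs: r0:4,r1:Mul1,r2:-2,r3:Add1,r4:9
  c9: CDB Add2=14; issue SUB r3<-Add2  regs: r0:4,r1:Mul1,r2:-2,r3:Add2,r4:9
  c10: CDB Mul1=49; stall  regs: r0:4,r1:49,r2:-2,r3:Add2,r4:9
  c11: stall  regs: r0:4,r1:49,r2:-2,r3:Add2,r4:9
  c12: stall  regs: r0:4,r1:49,r2:-2,r3:Add2,r4:9
  c13: CDB Add1=-51; issue SUB r1<-Add1  regs: r0:4,r1:Add1,r2:-2,r3:Add2,r4:9
  c14: issue MUL r3<-Mul1  regs: r0:4,r1:Add1,r2:-2,r3:Mul1,r4:9
  c15: -  regs: r0:4,r1:Add1,r2:-2,r3:Mul1,r4:9
  c16: CDB Add1=5  regs: r0:4,r1:5,r2:-2,r3:Mul1,r4:9
  c17: CDB Add2=-49  regs: r0:4,r1:5,r2:-2,r3:Mul1,r4:9
  c18: -  regs: r0:4,r1:5,r2:-2,r3:Mul1,r4:9
  c19: -  regs: r0:4,r1:5,r2:-2,r3:Mul1,r4:9
  c20: CDB Mul1=20  regs: r0:4,r1:5,r2:-2,r3:20,r4:9

STATUS = VALUE 20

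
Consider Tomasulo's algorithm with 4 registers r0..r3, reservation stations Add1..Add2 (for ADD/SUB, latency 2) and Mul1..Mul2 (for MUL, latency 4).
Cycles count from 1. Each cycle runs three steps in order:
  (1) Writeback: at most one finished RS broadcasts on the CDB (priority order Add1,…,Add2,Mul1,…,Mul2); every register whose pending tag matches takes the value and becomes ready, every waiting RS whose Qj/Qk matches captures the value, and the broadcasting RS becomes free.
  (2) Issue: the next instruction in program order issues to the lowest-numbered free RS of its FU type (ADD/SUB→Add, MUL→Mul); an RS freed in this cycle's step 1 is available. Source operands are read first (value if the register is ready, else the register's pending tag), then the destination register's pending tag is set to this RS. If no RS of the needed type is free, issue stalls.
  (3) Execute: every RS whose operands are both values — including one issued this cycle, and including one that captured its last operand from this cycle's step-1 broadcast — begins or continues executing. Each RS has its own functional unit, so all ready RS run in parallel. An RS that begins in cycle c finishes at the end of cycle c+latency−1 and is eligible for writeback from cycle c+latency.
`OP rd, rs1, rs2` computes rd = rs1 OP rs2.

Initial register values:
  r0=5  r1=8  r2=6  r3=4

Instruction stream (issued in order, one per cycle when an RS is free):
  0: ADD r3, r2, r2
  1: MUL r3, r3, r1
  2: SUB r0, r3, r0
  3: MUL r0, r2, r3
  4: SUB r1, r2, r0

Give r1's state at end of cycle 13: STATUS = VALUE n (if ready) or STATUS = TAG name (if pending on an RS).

STATUS = VALUE -570

  c1: issue ADD r3<-Add1  regs: r0:5,r1:8,r2:6,r3:Add1
  c2: issue MUL r3<-Mul1  regs: r0:5,r1:8,r2:6,r3:Mul1
  c3: CDB Add1=12; issue SUB r0<-Add1  regs: r0:Add1,r1:8,r2:6,r3:Mul1
  c4: issue MUL r0<-Mul2  regs: r0:Mul2,r1:8,r2:6,r3:Mul1
  c5: issue SUB r1<-Add2  regs: r0:Mul2,r1:Add2,r2:6,r3:Mul1
  c6: -  regs: r0:Mul2,r1:Add2,r2:6,r3:Mul1
  c7: CDB Mul1=96  regs: r0:Mul2,r1:Add2,r2:6,r3:96
  c8: -  regs: r0:Mul2,r1:Add2,r2:6,r3:96
  c9: CDB Add1=91  regs: r0:Mul2,r1:Add2,r2:6,r3:96
  c10: -  regs: r0:Mul2,r1:Add2,r2:6,r3:96
  c11: CDB Mul2=576  regs: r0:576,r1:Add2,r2:6,r3:96
  c12: -  regs: r0:576,r1:Add2,r2:6,r3:96
  c13: CDB Add2=-570  regs: r0:576,r1:-570,r2:6,r3:96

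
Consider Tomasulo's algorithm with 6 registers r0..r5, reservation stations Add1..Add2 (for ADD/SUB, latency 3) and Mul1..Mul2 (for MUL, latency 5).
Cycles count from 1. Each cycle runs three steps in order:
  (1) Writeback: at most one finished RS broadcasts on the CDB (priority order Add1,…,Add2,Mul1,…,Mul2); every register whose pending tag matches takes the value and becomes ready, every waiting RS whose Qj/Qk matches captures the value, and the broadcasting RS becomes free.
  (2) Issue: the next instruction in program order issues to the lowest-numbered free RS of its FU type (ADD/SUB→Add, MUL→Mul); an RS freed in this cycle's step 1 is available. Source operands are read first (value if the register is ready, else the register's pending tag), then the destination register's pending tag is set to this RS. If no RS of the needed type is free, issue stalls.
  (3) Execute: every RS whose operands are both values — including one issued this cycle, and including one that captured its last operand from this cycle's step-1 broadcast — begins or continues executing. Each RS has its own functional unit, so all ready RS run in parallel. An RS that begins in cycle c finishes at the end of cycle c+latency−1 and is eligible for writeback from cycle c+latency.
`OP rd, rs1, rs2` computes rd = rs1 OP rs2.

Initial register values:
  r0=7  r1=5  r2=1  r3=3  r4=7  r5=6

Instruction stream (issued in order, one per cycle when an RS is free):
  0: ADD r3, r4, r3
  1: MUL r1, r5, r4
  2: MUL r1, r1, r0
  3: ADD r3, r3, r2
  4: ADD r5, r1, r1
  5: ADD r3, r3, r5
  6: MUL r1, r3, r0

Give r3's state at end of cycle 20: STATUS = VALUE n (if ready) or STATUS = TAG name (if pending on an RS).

STATUS = VALUE 599

cycle 1: issue ADD r3<-Add1 // r0:7,r1:5,r2:1,r3:Add1,r4:7,r5:6
cycle 2: issue MUL r1<-Mul1 // r0:7,r1:Mul1,r2:1,r3:Add1,r4:7,r5:6
cycle 3: issue MUL r1<-Mul2 // r0:7,r1:Mul2,r2:1,r3:Add1,r4:7,r5:6
cycle 4: CDB Add1=10; issue ADD r3<-Add1 // r0:7,r1:Mul2,r2:1,r3:Add1,r4:7,r5:6
cycle 5: issue ADD r5<-Add2 // r0:7,r1:Mul2,r2:1,r3:Add1,r4:7,r5:Add2
cycle 6: stall // r0:7,r1:Mul2,r2:1,r3:Add1,r4:7,r5:Add2
cycle 7: CDB Add1=11; issue ADD r3<-Add1 // r0:7,r1:Mul2,r2:1,r3:Add1,r4:7,r5:Add2
cycle 8: CDB Mul1=42; issue MUL r1<-Mul1 // r0:7,r1:Mul1,r2:1,r3:Add1,r4:7,r5:Add2
cycle 9: - // r0:7,r1:Mul1,r2:1,r3:Add1,r4:7,r5:Add2
cycle 10: - // r0:7,r1:Mul1,r2:1,r3:Add1,r4:7,r5:Add2
cycle 11: - // r0:7,r1:Mul1,r2:1,r3:Add1,r4:7,r5:Add2
cycle 12: - // r0:7,r1:Mul1,r2:1,r3:Add1,r4:7,r5:Add2
cycle 13: CDB Mul2=294 // r0:7,r1:Mul1,r2:1,r3:Add1,r4:7,r5:Add2
cycle 14: - // r0:7,r1:Mul1,r2:1,r3:Add1,r4:7,r5:Add2
cycle 15: - // r0:7,r1:Mul1,r2:1,r3:Add1,r4:7,r5:Add2
cycle 16: CDB Add2=588 // r0:7,r1:Mul1,r2:1,r3:Add1,r4:7,r5:588
cycle 17: - // r0:7,r1:Mul1,r2:1,r3:Add1,r4:7,r5:588
cycle 18: - // r0:7,r1:Mul1,r2:1,r3:Add1,r4:7,r5:588
cycle 19: CDB Add1=599 // r0:7,r1:Mul1,r2:1,r3:599,r4:7,r5:588
cycle 20: - // r0:7,r1:Mul1,r2:1,r3:599,r4:7,r5:588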